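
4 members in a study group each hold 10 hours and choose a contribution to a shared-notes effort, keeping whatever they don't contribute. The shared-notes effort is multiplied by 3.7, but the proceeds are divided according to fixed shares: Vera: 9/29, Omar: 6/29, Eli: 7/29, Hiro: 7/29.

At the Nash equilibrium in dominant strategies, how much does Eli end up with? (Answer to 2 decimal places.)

A player with share s gets back 3.7·s per unit contributed, so full contribution is dominant for anyone with s > 1/3.7 = 0.2703 and zero contribution is dominant for anyone below.
Only Vera (9/29) clears that bar, contributing 10; the remaining 3 contribute 0. Total contributed: 10.
Eli keeps 10 and receives 3.7 × 10 × 7/29 = 8.93 from the shared-notes effort, for a payoff of 18.93.

18.93 hours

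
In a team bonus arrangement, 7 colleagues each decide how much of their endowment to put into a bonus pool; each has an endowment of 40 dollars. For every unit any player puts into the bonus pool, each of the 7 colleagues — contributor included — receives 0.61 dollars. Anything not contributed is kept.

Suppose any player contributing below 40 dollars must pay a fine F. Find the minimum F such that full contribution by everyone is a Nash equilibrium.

Given the others contribute fully, the best deviation is to contribute 0 (any partial contribution still incurs the fine and gives up units whose private return 0.61 is below 1).
Deviating from 40 to 0 saves 40 dollars but forfeits the deviator's share of the drop in the bonus pool: 0.61 × 40 = 24.40.
So the deviation gain is 40 − 24.40 = 15.60, and the fine must be at least 15.60 dollars to wipe it out.

15.60 dollars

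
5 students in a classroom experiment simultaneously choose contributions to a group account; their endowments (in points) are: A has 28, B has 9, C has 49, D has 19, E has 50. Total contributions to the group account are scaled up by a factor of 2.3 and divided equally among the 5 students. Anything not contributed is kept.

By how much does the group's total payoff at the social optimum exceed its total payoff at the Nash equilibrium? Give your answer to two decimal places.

201.50 points

The private return per contributed unit is 2.3/5 = 0.4600 < 1 for every player regardless of endowment, so the Nash equilibrium is zero contribution and the group total is Σ E_j = 28 + 9 + 49 + 19 + 50 = 155.
Each contributed unit returns 2.300 to the group, so the social optimum is full contribution by everyone: group total = 2.300 × 155 = 356.50.
Efficiency loss = (2.300 − 1) × 155 = 201.50.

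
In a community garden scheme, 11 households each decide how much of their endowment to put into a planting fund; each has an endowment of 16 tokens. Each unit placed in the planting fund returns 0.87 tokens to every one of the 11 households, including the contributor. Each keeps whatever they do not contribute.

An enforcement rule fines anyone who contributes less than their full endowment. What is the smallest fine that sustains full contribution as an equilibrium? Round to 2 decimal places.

2.08 tokens

Given the others contribute fully, the best deviation is to contribute 0 (any partial contribution still incurs the fine and gives up units whose private return 0.87 is below 1).
Deviating from 16 to 0 saves 16 tokens but forfeits the deviator's share of the drop in the planting fund: 0.87 × 16 = 13.92.
So the deviation gain is 16 − 13.92 = 2.08, and the fine must be at least 2.08 tokens to wipe it out.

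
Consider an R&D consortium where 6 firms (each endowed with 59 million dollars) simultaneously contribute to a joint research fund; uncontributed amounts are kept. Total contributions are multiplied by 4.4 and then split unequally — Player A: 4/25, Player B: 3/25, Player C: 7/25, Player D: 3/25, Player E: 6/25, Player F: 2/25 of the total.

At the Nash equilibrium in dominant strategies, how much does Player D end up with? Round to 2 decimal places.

121.30 million dollars

Player j's private return per contributed unit is 4.4 × (j's share). Contributing is weakly dominant for j when that share is at least 1/4.4 = 0.2273, and contributing 0 is dominant otherwise.
Player C and Player E are above the threshold, contributing 59 each; the remaining 4 contribute 0. Total contributed: 118.
Player D keeps 59 and receives 4.4 × 118 × 3/25 = 62.30 from the joint research fund, for a payoff of 121.30.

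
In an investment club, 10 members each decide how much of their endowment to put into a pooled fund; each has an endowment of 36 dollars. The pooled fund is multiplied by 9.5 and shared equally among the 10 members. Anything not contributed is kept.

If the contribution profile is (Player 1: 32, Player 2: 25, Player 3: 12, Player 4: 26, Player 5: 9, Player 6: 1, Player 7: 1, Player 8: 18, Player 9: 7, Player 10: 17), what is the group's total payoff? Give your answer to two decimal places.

1618.00 dollars

Total contributed: 32 + 25 + 12 + 26 + 9 + 1 + 1 + 18 + 7 + 17 = 148; total kept: 10 × 36 − 148 = 212.
The pooled fund pays out 9.5 × 148 = 1406.00 in aggregate.
Group total = 212 + 1406.00 = 1618.00.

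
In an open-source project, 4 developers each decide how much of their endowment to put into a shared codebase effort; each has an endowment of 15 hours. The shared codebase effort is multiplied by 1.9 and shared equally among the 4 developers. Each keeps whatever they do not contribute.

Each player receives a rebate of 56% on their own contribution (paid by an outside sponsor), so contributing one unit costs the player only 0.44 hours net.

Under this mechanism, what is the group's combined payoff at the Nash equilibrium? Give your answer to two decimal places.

The effective private return per unit is now (1.9/4) / 0.44 = 1.0795 > 1, so every player's dominant strategy flips to full contribution.
At the Nash equilibrium everyone contributes 15. Group total payoff = 4 × (15 × 0.56 + 1.9 × 15) = 147.60.

147.60 hours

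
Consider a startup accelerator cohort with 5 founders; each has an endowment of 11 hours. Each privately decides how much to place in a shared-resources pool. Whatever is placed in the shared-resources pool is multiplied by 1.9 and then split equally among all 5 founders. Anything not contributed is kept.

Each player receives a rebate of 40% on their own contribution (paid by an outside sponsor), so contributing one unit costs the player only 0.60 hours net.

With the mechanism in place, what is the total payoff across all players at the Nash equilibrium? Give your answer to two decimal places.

With the mechanism, a contributed unit returns (1.9/5) / 0.60 = 0.6333 per unit of net cost — still below 1 — so contributing 0 remains dominant for every player.
At the Nash equilibrium no one contributes; group total payoff = 5 × 11 = 55.

55.00 hours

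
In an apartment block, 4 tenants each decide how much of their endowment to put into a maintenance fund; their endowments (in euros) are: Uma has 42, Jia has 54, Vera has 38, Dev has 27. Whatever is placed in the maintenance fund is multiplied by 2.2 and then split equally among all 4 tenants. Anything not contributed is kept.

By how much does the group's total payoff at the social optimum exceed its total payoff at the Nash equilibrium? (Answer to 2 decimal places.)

The private return per contributed unit is 2.2/4 = 0.5500 < 1 for every player regardless of endowment, so the Nash equilibrium is zero contribution and the group total is Σ E_j = 42 + 54 + 38 + 27 = 161.
Each contributed unit returns 2.200 to the group, so the social optimum is full contribution by everyone: group total = 2.200 × 161 = 354.20.
Efficiency loss = (2.200 − 1) × 161 = 193.20.

193.20 euros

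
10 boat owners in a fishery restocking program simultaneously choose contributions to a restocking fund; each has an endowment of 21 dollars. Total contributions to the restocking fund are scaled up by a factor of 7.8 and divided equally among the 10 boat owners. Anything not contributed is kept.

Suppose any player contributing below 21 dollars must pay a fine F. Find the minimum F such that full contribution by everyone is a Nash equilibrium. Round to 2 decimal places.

4.62 dollars

Given the others contribute fully, the best deviation is to contribute 0 (any partial contribution still incurs the fine and gives up units whose private return 0.7800 is below 1).
Deviating from 21 to 0 saves 21 dollars but forfeits the deviator's share of the drop in the restocking fund: 7.8/10 × 21 = 16.38.
So the deviation gain is 21 − 16.38 = 4.62, and the fine must be at least 4.62 dollars to wipe it out.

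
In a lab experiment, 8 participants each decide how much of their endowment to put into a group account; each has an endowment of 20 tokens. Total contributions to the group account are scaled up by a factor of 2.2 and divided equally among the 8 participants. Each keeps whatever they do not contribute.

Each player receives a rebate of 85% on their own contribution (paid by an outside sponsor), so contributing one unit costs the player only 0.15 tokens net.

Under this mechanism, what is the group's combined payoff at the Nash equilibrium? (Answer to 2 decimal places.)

488.00 tokens

Under the mechanism each unit contributed yields (2.2/8) / 0.15 = 1.8333 back to its contributor per unit of net cost, which exceeds 1, making full contribution the dominant choice for everyone.
So the Nash equilibrium is full contribution by all 8; the group earns 8 × (20 × 0.85 + 2.2 × 20) = 488.00.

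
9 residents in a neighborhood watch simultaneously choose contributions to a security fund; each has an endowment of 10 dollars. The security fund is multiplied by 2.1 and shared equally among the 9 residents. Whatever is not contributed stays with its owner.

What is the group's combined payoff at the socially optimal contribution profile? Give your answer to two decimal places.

Each contributed unit returns 2.100 to the group as a whole (0.2333 to each of 9 players), which exceeds 1, so the social optimum is full contribution: group total = 2.100 × 90 = 189.00.

189.00 dollars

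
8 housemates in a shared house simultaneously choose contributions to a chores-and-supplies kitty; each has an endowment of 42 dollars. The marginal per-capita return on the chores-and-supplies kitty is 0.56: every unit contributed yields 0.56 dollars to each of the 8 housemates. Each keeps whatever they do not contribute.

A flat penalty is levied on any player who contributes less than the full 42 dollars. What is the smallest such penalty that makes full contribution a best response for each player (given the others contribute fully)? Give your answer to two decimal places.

18.48 dollars

Given the others contribute fully, the best deviation is to contribute 0 (any partial contribution still incurs the fine and gives up units whose private return 0.56 is below 1).
Deviating from 42 to 0 saves 42 dollars but forfeits the deviator's share of the drop in the chores-and-supplies kitty: 0.56 × 42 = 23.52.
So the deviation gain is 42 − 23.52 = 18.48, and the fine must be at least 18.48 dollars to wipe it out.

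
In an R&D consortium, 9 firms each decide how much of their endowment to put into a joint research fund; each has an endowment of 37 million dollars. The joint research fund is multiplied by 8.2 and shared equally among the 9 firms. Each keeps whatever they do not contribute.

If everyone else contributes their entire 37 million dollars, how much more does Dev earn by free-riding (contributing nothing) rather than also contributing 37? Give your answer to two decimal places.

Switching from a contribution of 37 to 0 lets Dev keep an extra 37 million dollars, but lowers the joint research fund by 37, which costs Dev their own share of that drop: 8.2/9 × 37 = 33.71.
Net gain = 37 − 33.71 = 3.29. The private return per contributed unit (0.9111) is below 1, so free-riding is indeed the best response regardless of what the others do.

3.29 million dollars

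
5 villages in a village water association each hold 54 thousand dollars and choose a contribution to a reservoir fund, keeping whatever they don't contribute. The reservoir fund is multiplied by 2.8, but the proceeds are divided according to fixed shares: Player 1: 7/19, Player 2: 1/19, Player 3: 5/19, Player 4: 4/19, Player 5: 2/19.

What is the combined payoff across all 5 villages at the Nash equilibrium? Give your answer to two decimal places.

367.20 thousand dollars

For player j, contributing a unit is worthwhile iff 2.8 × (j's share) ≥ 1, i.e. iff j's share is at least 0.3571.
The only share above 0.3571 is Player 1's 7/19, contributing 54; the remaining 4 contribute 0. Total contributed: 54.
The reservoir fund pays out 2.8 × 54 = 151.20 in total (split across the unequal shares, but the aggregate is all that matters for the group sum).
The 4 free-riders keep 54 each, adding 216. Group total = 216 + 151.20 = 367.20.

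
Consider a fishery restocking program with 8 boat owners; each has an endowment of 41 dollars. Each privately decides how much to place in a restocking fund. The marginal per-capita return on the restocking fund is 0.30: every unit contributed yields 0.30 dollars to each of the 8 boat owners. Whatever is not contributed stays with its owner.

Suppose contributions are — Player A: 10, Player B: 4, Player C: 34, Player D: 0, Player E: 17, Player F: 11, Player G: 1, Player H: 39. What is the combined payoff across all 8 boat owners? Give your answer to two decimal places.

Total contributed: 10 + 4 + 34 + 0 + 17 + 11 + 1 + 39 = 116; total kept: 8 × 41 − 116 = 212.
The restocking fund pays out 0.30 × 8 × 116 = 278.40 in aggregate.
Group total = 212 + 278.40 = 490.40.

490.40 dollars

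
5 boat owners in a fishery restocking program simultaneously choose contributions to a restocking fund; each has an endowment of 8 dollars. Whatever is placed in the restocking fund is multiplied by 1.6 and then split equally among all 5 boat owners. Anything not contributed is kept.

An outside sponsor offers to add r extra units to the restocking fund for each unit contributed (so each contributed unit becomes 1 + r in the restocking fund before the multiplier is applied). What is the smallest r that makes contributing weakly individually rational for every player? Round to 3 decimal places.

2.125

With matching at rate r, one contributed unit becomes (1 + r) in the restocking fund and returns 1.6 × (1 + r) / 5 to the contributor.
Setting this equal to 1: 1 + r = 5/1.6 = 3.1250.
So the minimum matching rate is r = 3.1250 − 1 = 2.125.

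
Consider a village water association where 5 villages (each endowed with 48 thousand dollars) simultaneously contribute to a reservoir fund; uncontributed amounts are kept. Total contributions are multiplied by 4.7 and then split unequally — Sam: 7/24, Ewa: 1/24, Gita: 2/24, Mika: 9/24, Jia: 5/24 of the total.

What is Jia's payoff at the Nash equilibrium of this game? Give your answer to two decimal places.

142.00 thousand dollars

Each unit j contributes comes back to j as 4.7 × (j's share), so j prefers to contribute only if that share exceeds 1/4.7 = 0.2128; otherwise keeping the unit dominates.
The shares above 0.2128 belong to Sam and Mika, contributing 48 each; the remaining 3 contribute 0. Total contributed: 96.
Jia keeps 48 and receives 4.7 × 96 × 5/24 = 94.00 from the reservoir fund, for a payoff of 142.00.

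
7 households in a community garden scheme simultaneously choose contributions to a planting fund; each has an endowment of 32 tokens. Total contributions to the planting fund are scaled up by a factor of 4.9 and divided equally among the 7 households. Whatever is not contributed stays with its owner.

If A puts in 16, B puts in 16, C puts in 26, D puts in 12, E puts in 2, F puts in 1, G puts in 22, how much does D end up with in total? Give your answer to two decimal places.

86.50 tokens

Total contributed: 16 + 16 + 26 + 12 + 2 + 1 + 22 = 95.
Each receives 4.9 × 95 / 7 = 66.50 from the planting fund.
D keeps 32 − 12 = 20, so D's payoff is 20 + 66.50 = 86.50.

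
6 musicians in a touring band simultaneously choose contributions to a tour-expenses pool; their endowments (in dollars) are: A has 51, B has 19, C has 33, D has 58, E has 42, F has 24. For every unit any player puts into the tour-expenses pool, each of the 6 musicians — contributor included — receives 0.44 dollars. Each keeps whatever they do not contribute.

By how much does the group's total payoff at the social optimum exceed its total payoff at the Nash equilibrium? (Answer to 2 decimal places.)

The private return per contributed unit is 0.44 < 1 for everyone, so the Nash equilibrium is zero contribution and the group total is Σ E_j = 51 + 19 + 33 + 58 + 42 + 24 = 227.
Each contributed unit returns 2.640 to the group, so the social optimum is full contribution by everyone: group total = 2.640 × 227 = 599.28.
Efficiency loss = (2.640 − 1) × 227 = 372.28.

372.28 dollars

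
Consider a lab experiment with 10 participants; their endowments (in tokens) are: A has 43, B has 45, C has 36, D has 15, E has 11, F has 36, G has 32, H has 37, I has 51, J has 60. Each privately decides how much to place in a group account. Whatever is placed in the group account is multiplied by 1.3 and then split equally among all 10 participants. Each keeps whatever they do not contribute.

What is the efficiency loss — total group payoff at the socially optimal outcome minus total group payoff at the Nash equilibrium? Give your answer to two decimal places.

The private return per contributed unit is 1.3/10 = 0.1300 < 1 for every player regardless of endowment, so the Nash equilibrium is zero contribution and the group total is Σ E_j = 43 + 45 + 36 + 15 + 11 + 36 + 32 + 37 + 51 + 60 = 366.
Each contributed unit returns 1.300 to the group, so the social optimum is full contribution by everyone: group total = 1.300 × 366 = 475.80.
Efficiency loss = (1.300 − 1) × 366 = 109.80.

109.80 tokens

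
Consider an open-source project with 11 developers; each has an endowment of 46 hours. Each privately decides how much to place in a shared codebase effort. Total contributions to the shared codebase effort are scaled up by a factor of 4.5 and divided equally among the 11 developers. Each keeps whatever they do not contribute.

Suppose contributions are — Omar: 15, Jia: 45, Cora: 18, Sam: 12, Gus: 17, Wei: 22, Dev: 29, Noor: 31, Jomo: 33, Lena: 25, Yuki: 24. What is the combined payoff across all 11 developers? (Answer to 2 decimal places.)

1454.50 hours

Total contributed: 15 + 45 + 18 + 12 + 17 + 22 + 29 + 31 + 33 + 25 + 24 = 271; total kept: 11 × 46 − 271 = 235.
The shared codebase effort pays out 4.5 × 271 = 1219.50 in aggregate.
Group total = 235 + 1219.50 = 1454.50.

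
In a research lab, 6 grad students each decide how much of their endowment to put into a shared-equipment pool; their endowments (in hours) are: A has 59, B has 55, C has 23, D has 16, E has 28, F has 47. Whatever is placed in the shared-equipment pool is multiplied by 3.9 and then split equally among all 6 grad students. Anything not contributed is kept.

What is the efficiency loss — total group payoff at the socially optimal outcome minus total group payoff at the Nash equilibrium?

The private return per contributed unit is 3.9/6 = 0.6500 < 1 for every player regardless of endowment, so the Nash equilibrium is zero contribution and the group total is Σ E_j = 59 + 55 + 23 + 16 + 28 + 47 = 228.
Each contributed unit returns 3.900 to the group, so the social optimum is full contribution by everyone: group total = 3.900 × 228 = 889.20.
Efficiency loss = (3.900 − 1) × 228 = 661.20.

661.20 hours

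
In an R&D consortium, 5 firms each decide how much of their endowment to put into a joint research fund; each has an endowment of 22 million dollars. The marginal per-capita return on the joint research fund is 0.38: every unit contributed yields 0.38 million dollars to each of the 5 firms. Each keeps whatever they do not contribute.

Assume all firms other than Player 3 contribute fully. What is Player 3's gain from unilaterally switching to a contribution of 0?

Switching from a contribution of 22 to 0 lets Player 3 keep an extra 22 million dollars, but lowers the joint research fund by 22, which costs Player 3 their own share of that drop: 0.38 × 22 = 8.36.
Net gain = 22 − 8.36 = 13.64. The private return per contributed unit (0.38) is below 1, so free-riding is indeed the best response regardless of what the others do.

13.64 million dollars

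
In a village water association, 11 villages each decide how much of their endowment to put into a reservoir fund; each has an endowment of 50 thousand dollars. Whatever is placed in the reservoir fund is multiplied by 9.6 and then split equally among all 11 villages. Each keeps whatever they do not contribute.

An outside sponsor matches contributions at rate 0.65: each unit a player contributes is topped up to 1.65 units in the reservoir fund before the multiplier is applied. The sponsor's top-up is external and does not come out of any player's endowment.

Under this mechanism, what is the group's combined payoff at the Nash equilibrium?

Under the mechanism each unit contributed yields 9.6 × 1.65 / 11 = 1.4400 back to its contributor per unit of net cost, which exceeds 1, making full contribution the dominant choice for everyone.
So the Nash equilibrium is full contribution by all 11; the group earns 9.6 × 1.65 × 550 = 8712.00.

8712.00 thousand dollars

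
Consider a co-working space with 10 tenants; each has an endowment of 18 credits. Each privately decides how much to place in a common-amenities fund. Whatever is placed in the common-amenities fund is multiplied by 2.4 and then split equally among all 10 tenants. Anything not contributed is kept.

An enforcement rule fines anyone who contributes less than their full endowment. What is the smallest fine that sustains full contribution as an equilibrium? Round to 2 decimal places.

Given the others contribute fully, the best deviation is to contribute 0 (any partial contribution still incurs the fine and gives up units whose private return 0.2400 is below 1).
Deviating from 18 to 0 saves 18 credits but forfeits the deviator's share of the drop in the common-amenities fund: 2.4/10 × 18 = 4.32.
So the deviation gain is 18 − 4.32 = 13.68, and the fine must be at least 13.68 credits to wipe it out.

13.68 credits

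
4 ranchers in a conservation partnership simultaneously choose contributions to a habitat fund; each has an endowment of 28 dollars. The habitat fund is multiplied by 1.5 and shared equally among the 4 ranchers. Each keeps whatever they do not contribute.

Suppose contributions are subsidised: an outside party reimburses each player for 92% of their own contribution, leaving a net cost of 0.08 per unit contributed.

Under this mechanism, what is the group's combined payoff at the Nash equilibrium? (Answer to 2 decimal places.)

271.04 dollars

Under the mechanism each unit contributed yields (1.5/4) / 0.08 = 4.6875 back to its contributor per unit of net cost, which exceeds 1, making full contribution the dominant choice for everyone.
At the Nash equilibrium everyone contributes 28. Group total payoff = 4 × (28 × 0.92 + 1.5 × 28) = 271.04.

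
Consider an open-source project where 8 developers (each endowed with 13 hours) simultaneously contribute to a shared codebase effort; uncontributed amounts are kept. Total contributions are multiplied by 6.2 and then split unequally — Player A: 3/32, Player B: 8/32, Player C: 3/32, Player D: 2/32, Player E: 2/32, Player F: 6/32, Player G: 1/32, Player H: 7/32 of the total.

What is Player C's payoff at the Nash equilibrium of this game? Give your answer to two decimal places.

For player j, contributing a unit is worthwhile iff 6.2 × (j's share) ≥ 1, i.e. iff j's share is at least 0.1613.
The shares above 0.1613 belong to Player B, Player F and Player H, contributing 13 each; the remaining 5 contribute 0. Total contributed: 39.
Player C keeps 13 and receives 6.2 × 39 × 3/32 = 22.67 from the shared codebase effort, for a payoff of 35.67.

35.67 hours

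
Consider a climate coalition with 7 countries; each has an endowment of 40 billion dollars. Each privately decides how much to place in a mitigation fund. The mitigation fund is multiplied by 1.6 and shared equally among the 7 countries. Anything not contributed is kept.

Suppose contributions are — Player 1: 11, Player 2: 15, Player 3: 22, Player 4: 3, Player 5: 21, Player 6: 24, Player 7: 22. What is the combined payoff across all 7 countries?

Total contributed: 11 + 15 + 22 + 3 + 21 + 24 + 22 = 118; total kept: 7 × 40 − 118 = 162.
The mitigation fund pays out 1.6 × 118 = 188.80 in aggregate.
Group total = 162 + 188.80 = 350.80.

350.80 billion dollars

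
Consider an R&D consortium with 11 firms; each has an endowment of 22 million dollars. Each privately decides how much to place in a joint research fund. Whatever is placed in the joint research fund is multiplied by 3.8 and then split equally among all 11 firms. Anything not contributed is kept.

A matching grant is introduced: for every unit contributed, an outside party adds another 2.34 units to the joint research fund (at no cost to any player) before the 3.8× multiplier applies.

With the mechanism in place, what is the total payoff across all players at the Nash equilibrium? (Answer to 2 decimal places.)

3071.46 million dollars

With the mechanism, a contributed unit returns 3.8 × 3.34 / 11 = 1.1538 per unit of net cost to the contributor — now above 1 — so contributing fully is weakly dominant for every player.
At the Nash equilibrium everyone contributes 22. Group total payoff = 3.8 × 3.34 × 242 = 3071.46.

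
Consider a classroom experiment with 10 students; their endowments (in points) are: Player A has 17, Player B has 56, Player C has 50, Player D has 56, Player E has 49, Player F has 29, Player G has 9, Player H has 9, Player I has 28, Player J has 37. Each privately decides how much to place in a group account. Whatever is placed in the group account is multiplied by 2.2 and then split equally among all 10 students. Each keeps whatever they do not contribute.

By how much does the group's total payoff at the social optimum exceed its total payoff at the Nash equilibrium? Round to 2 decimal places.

408.00 points

The private return per contributed unit is 2.2/10 = 0.2200 < 1 for every player regardless of endowment, so the Nash equilibrium is zero contribution and the group total is Σ E_j = 17 + 56 + 50 + 56 + 49 + 29 + 9 + 9 + 28 + 37 = 340.
Each contributed unit returns 2.200 to the group, so the social optimum is full contribution by everyone: group total = 2.200 × 340 = 748.00.
Efficiency loss = (2.200 − 1) × 340 = 408.00.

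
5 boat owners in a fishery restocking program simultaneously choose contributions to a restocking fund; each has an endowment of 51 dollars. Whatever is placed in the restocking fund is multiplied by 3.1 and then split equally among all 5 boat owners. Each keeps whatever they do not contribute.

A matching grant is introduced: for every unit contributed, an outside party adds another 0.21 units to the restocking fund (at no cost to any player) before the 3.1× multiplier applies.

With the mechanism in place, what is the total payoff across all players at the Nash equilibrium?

255.00 dollars

The effective private return is 3.1 × 1.21 / 5 = 0.7502, which is still under 1, so the mechanism doesn't change anyone's dominant strategy: zero contribution.
Everyone keeps their endowment and the group total is 5 × 51 = 255.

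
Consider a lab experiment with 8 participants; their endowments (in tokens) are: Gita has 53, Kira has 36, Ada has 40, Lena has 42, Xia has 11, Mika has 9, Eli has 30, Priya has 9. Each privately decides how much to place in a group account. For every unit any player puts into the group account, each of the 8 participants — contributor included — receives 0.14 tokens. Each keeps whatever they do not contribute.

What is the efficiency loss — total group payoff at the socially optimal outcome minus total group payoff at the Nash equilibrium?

The private return per contributed unit is 0.14 < 1 for everyone, so the Nash equilibrium is zero contribution and the group total is Σ E_j = 53 + 36 + 40 + 42 + 11 + 9 + 30 + 9 = 230.
Each contributed unit returns 1.120 to the group, so the social optimum is full contribution by everyone: group total = 1.120 × 230 = 257.60.
Efficiency loss = (1.120 − 1) × 230 = 27.60.

27.60 tokens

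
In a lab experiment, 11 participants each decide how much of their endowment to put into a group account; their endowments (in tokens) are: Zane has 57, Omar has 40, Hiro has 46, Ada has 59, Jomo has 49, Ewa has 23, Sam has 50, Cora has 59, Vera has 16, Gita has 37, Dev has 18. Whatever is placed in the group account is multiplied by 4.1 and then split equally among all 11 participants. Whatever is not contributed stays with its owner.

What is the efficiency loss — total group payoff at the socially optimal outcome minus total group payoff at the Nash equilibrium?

The private return per contributed unit is 4.1/11 = 0.3727 < 1 for every player regardless of endowment, so the Nash equilibrium is zero contribution and the group total is Σ E_j = 57 + 40 + 46 + 59 + 49 + 23 + 50 + 59 + 16 + 37 + 18 = 454.
Each contributed unit returns 4.100 to the group, so the social optimum is full contribution by everyone: group total = 4.100 × 454 = 1861.40.
Efficiency loss = (4.100 − 1) × 454 = 1407.40.

1407.40 tokens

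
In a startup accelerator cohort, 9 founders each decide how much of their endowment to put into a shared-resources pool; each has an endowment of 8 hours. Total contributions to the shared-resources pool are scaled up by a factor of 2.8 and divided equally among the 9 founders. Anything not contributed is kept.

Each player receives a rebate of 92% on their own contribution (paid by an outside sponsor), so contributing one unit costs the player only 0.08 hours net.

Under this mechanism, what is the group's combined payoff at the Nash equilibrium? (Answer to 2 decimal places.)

With the mechanism, a contributed unit returns (2.8/9) / 0.08 = 3.8889 per unit of net cost to the contributor — now above 1 — so contributing fully is weakly dominant for every player.
At the Nash equilibrium everyone contributes 8. Group total payoff = 9 × (8 × 0.92 + 2.8 × 8) = 267.84.

267.84 hours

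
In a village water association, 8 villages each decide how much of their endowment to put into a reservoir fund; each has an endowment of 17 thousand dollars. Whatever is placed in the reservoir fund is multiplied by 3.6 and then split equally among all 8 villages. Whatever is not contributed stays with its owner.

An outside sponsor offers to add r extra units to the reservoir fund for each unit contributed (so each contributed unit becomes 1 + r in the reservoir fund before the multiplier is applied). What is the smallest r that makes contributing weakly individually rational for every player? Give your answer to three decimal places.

With matching at rate r, one contributed unit becomes (1 + r) in the reservoir fund and returns 3.6 × (1 + r) / 8 to the contributor.
Setting this equal to 1: 1 + r = 8/3.6 = 2.2222.
So the minimum matching rate is r = 2.2222 − 1 = 1.222.

1.222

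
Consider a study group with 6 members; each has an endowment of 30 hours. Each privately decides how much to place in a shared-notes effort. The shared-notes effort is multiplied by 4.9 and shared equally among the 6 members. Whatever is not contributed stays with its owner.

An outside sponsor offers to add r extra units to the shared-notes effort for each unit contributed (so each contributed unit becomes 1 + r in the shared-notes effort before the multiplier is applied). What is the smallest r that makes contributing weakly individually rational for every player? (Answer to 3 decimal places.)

With matching at rate r, one contributed unit becomes (1 + r) in the shared-notes effort and returns 4.9 × (1 + r) / 6 to the contributor.
Setting this equal to 1: 1 + r = 6/4.9 = 1.2245.
So the minimum matching rate is r = 1.2245 − 1 = 0.224.

0.224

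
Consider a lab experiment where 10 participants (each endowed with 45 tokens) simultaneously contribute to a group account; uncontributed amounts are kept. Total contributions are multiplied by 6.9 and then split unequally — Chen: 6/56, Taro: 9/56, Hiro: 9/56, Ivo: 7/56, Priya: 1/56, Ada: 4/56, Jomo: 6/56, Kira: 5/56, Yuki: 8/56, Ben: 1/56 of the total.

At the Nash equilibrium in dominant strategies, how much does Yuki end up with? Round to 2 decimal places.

A player with share s gets back 6.9·s per unit contributed, so full contribution is dominant for anyone with s > 1/6.9 = 0.1449 and zero contribution is dominant for anyone below.
Taro and Hiro are above the threshold, contributing 45 each; the remaining 8 contribute 0. Total contributed: 90.
Yuki keeps 45 and receives 6.9 × 90 × 8/56 = 88.71 from the group account, for a payoff of 133.71.

133.71 tokens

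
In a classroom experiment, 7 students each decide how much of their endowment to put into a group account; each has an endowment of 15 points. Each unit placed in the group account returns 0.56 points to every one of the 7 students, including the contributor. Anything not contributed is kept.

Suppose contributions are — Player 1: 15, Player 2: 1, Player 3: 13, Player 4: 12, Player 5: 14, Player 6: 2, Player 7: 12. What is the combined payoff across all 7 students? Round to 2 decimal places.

Total contributed: 15 + 1 + 13 + 12 + 14 + 2 + 12 = 69; total kept: 7 × 15 − 69 = 36.
The group account pays out 0.56 × 7 × 69 = 270.48 in aggregate.
Group total = 36 + 270.48 = 306.48.

306.48 points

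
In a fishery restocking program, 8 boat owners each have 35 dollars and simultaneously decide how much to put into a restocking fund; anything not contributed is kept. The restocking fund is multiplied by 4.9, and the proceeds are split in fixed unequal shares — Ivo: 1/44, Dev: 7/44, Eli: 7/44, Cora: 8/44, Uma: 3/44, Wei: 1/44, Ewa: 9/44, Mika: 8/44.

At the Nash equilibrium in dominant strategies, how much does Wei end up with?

For player j, contributing a unit is worthwhile iff 4.9 × (j's share) ≥ 1, i.e. iff j's share is at least 0.2041.
Only Ewa (9/44) clears that bar, contributing 35; the remaining 7 contribute 0. Total contributed: 35.
Wei keeps 35 and receives 4.9 × 35 × 1/44 = 3.90 from the restocking fund, for a payoff of 38.90.

38.90 dollars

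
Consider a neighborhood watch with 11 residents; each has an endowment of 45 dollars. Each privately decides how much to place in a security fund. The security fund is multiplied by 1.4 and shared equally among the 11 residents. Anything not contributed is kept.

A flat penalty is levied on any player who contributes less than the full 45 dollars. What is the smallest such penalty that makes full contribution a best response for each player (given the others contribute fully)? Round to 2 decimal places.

Given the others contribute fully, the best deviation is to contribute 0 (any partial contribution still incurs the fine and gives up units whose private return 0.1273 is below 1).
Deviating from 45 to 0 saves 45 dollars but forfeits the deviator's share of the drop in the security fund: 1.4/11 × 45 = 5.73.
So the deviation gain is 45 − 5.73 = 39.27, and the fine must be at least 39.27 dollars to wipe it out.

39.27 dollars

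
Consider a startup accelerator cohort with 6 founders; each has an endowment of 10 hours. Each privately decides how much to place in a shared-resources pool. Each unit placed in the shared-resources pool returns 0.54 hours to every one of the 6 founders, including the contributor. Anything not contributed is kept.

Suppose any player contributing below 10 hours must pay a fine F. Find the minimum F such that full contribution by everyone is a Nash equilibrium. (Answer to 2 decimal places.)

Given the others contribute fully, the best deviation is to contribute 0 (any partial contribution still incurs the fine and gives up units whose private return 0.54 is below 1).
Deviating from 10 to 0 saves 10 hours but forfeits the deviator's share of the drop in the shared-resources pool: 0.54 × 10 = 5.40.
So the deviation gain is 10 − 5.40 = 4.60, and the fine must be at least 4.60 hours to wipe it out.

4.60 hours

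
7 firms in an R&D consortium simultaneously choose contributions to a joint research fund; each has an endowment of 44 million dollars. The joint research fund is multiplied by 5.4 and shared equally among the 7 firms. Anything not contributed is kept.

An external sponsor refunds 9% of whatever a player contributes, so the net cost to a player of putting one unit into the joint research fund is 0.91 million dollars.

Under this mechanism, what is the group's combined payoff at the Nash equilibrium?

The effective private return is (5.4/7) / 0.91 = 0.8477, which is still under 1, so the mechanism doesn't change anyone's dominant strategy: zero contribution.
Everyone keeps their endowment and the group total is 7 × 44 = 308.

308.00 million dollars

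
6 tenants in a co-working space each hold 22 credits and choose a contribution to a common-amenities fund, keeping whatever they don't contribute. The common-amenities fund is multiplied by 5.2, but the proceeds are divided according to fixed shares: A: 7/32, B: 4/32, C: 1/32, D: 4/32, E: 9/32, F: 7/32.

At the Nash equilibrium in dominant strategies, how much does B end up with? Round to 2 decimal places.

64.90 credits

For player j, contributing a unit is worthwhile iff 5.2 × (j's share) ≥ 1, i.e. iff j's share is at least 0.1923.
A, E and F clear that bar, contributing 22 each; the remaining 3 contribute 0. Total contributed: 66.
B keeps 22 and receives 5.2 × 66 × 4/32 = 42.90 from the common-amenities fund, for a payoff of 64.90.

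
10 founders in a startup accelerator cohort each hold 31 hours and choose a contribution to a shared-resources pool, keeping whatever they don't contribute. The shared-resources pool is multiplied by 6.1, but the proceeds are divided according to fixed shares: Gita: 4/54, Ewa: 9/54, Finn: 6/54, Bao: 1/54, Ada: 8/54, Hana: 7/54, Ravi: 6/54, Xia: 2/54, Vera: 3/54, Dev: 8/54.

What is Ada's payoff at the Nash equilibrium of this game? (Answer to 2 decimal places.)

59.01 hours

Player j's private return per contributed unit is 6.1 × (j's share). Contributing is weakly dominant for j when that share is at least 1/6.1 = 0.1639, and contributing 0 is dominant otherwise.
Ewa alone (share 9/54) is above the threshold, contributing 31; the remaining 9 contribute 0. Total contributed: 31.
Ada keeps 31 and receives 6.1 × 31 × 8/54 = 28.01 from the shared-resources pool, for a payoff of 59.01.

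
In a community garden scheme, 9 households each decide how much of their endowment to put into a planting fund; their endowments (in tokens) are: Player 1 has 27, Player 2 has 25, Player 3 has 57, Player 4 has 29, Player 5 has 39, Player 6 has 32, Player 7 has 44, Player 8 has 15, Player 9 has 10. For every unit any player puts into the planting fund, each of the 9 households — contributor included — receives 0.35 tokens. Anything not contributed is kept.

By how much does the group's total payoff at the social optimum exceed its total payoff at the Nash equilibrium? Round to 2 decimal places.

597.70 tokens

The private return per contributed unit is 0.35 < 1 for everyone, so the Nash equilibrium is zero contribution and the group total is Σ E_j = 27 + 25 + 57 + 29 + 39 + 32 + 44 + 15 + 10 = 278.
Each contributed unit returns 3.150 to the group, so the social optimum is full contribution by everyone: group total = 3.150 × 278 = 875.70.
Efficiency loss = (3.150 − 1) × 278 = 597.70.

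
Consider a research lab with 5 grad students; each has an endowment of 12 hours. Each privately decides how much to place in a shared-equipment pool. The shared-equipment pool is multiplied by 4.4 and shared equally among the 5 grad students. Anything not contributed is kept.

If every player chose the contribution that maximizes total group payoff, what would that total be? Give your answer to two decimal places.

264.00 hours

Each contributed unit returns 4.400 to the group as a whole (0.8800 to each of 5 players), which exceeds 1, so the social optimum is full contribution: group total = 4.400 × 60 = 264.00.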